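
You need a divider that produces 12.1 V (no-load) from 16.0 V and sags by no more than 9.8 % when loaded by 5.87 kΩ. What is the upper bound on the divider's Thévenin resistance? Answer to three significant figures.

Loading drop = R_th/(R_th + R_L) ≤ 0.0980, so R_th ≤ R_L · ε/(1−ε) = 5.87 kΩ × 0.0980/0.9020 = 638 Ω.

R_th ≤ 638 Ω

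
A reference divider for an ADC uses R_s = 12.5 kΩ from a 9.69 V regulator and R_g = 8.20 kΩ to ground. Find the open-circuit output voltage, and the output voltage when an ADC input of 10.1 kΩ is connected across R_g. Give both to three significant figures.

Unloaded: 3.84 V; loaded: 2.58 V

Open-circuit: V = 9.69 × 8.20/(12.5 + 8.20) = 3.84 V.
With the load, R_g becomes R_g‖R_L = 4.526 kΩ, so V = 9.69 × 4.526/17.03 = 2.58 V.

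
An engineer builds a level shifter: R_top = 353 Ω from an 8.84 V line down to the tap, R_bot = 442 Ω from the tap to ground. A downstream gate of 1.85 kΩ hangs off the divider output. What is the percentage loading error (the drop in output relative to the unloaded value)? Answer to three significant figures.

The divider's output (Thévenin) resistance is R_top‖R_bot = 196.3 Ω.
Fractional drop under load = R_th/(R_th + R_L) = 196.3 / (196.3 + 1850) = 0.09591.
So the output falls by 9.59 %.

9.59 %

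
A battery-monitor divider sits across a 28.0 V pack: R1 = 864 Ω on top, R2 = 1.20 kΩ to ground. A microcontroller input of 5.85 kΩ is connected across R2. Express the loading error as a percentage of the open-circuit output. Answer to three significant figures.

7.91 %

The divider's output (Thévenin) resistance is R1‖R2 = 502.3 Ω.
Fractional drop under load = R_th/(R_th + R_L) = 502.3 / (502.3 + 5850) = 0.07908.
So the output falls by 7.91 %.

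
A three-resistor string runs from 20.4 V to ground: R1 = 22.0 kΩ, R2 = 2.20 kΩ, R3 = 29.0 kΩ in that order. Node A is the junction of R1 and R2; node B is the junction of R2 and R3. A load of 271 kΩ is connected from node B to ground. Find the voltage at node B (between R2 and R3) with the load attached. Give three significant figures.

V ≈ 10.6 V

At node B, R3 is in parallel with the load: R3‖R_L = 26.20 kΩ.
Below node A the resistance is R2 + (R3‖R_L) = 28.40 kΩ, so V_A = 20.4 × 28.40/50.40 = 11.49 V.
Then V_B = V_A × (R3‖R_L)/(R2 + R3‖R_L) = 11.49 × 26.20/28.40 = 10.6 V.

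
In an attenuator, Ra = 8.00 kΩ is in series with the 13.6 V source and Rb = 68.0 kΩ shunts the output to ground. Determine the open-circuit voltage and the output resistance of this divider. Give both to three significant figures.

V_th is the open-circuit tap voltage: 13.6 × 68.0/(8.00 + 68.0) = 12.2 V.
With the supply zeroed, Ra and Rb appear in parallel from the tap: R_th = Ra‖Rb = (8.00 × 68.0)/76.00 = 7.16 kΩ.

V_th = 12.2 V, R_th = 7.16 kΩ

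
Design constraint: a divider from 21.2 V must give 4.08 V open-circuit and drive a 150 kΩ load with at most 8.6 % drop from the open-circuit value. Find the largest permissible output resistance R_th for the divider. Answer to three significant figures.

Loading drop = R_th/(R_th + R_L) ≤ 0.0860, so R_th ≤ R_L · ε/(1−ε) = 150 kΩ × 0.0860/0.9140 = 14.1 kΩ.

R_th ≤ 14.1 kΩ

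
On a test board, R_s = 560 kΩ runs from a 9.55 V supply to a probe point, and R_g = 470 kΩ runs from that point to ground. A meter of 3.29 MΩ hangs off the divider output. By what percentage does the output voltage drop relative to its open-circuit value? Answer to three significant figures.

7.21 %

The divider's output (Thévenin) resistance is R_s‖R_g = 255.5 kΩ.
Fractional drop under load = R_th/(R_th + R_L) = 255.5 / (255.5 + 3290) = 0.07207.
So the output falls by 7.21 %.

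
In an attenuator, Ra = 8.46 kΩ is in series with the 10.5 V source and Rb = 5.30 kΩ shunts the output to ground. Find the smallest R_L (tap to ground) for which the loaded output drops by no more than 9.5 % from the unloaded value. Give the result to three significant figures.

R_L(min) ≈ 31.0 kΩ

Output resistance R_th = Ra‖Rb = (8.46 × 5.30)/13.76 = 3.259 kΩ.
The fractional drop is R_th/(R_th + R_L); requiring this ≤ 0.0950 gives R_L ≥ R_th(1/0.0950 − 1) = 3.259 × 9.526 = 31.0 kΩ.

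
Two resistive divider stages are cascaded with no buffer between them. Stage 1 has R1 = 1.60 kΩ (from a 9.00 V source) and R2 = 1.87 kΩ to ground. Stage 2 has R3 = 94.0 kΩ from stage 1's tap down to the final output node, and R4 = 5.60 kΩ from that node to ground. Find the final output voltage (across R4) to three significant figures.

Stage 2 presents R3+R4 = 99.60 kΩ as a load on stage 1's tap.
Stage 1's lower leg becomes R2‖(R3+R4) = 1.836 kΩ, so V_mid = 9.00 × 1.836/3.436 = 4.809 V.
Stage 2 is itself unloaded: V_out = V_mid × R4/(R3+R4) = 4.809 × 5.60/99.60 = 0.270 V.

V_out ≈ 0.270 V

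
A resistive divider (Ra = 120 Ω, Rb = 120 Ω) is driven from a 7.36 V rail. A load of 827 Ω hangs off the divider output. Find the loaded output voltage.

V_out ≈ 3.43 V

The load sits in parallel with Rb: Rb‖R_L = (120 × 827) / (120 + 827) = 104.8 Ω.
V_out = 7.36 × 104.8 / (120 + 104.8) = 7.36 × 104.8/224.8 = 3.43 V.
(Unloaded it would have been 3.68 V.)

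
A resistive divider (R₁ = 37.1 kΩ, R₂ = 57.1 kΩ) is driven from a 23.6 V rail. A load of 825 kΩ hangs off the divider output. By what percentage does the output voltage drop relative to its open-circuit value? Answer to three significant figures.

The divider's output (Thévenin) resistance is R₁‖R₂ = 22.49 kΩ.
Fractional drop under load = R_th/(R_th + R_L) = 22.49 / (22.49 + 825) = 0.02654.
So the output falls by 2.65 %.

2.65 %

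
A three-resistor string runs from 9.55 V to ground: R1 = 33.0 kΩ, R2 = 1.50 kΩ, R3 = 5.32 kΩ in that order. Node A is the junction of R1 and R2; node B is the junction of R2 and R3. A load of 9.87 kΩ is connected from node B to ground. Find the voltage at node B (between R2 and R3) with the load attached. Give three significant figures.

At node B, R3 is in parallel with the load: R3‖R_L = 3.457 kΩ.
Below node A the resistance is R2 + (R3‖R_L) = 4.957 kΩ, so V_A = 9.55 × 4.957/37.96 = 1.247 V.
Then V_B = V_A × (R3‖R_L)/(R2 + R3‖R_L) = 1.247 × 3.457/4.957 = 0.870 V.

V ≈ 0.870 V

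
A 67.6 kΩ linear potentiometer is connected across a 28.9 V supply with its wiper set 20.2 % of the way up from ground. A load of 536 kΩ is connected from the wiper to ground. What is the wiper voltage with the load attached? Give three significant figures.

V ≈ 5.72 V

The wiper splits the pot into (1−α)R = 53.94 kΩ above and αR = 13.66 kΩ below.
Lower section ‖ load = 13.32 kΩ.
V_wiper = 28.9 × 13.32/(53.94 + 13.32) = 5.72 V.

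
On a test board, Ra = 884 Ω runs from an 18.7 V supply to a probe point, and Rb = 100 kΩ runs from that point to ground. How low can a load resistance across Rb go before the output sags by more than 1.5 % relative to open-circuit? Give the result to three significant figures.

Output resistance R_th = Ra‖Rb = (884 × 100000)/100900 = 876.3 Ω.
The fractional drop is R_th/(R_th + R_L); requiring this ≤ 0.0150 gives R_L ≥ R_th(1/0.0150 − 1) = 876.3 × 65.67 = 57.5 kΩ.

R_L(min) ≈ 57.5 kΩ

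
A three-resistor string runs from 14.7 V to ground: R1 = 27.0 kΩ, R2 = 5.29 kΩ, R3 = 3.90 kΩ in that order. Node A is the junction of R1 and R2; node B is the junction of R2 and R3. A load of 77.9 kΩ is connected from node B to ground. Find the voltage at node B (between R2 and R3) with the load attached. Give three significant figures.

At node B, R3 is in parallel with the load: R3‖R_L = 3.714 kΩ.
Below node A the resistance is R2 + (R3‖R_L) = 9.004 kΩ, so V_A = 14.7 × 9.004/36.00 = 3.676 V.
Then V_B = V_A × (R3‖R_L)/(R2 + R3‖R_L) = 3.676 × 3.714/9.004 = 1.52 V.

V ≈ 1.52 V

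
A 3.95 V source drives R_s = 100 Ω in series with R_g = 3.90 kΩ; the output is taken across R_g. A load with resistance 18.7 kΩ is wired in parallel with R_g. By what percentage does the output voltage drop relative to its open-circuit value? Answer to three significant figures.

0.519 %

The divider's output (Thévenin) resistance is R_s‖R_g = 97.50 Ω.
Fractional drop under load = R_th/(R_th + R_L) = 97.50 / (97.50 + 18700) = 0.005187.
So the output falls by 0.519 %.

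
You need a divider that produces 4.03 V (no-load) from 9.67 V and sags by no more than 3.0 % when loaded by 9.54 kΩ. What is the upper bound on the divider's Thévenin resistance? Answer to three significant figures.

Loading drop = R_th/(R_th + R_L) ≤ 0.0300, so R_th ≤ R_L · ε/(1−ε) = 9.54 kΩ × 0.0300/0.9700 = 295 Ω.

R_th ≤ 295 Ω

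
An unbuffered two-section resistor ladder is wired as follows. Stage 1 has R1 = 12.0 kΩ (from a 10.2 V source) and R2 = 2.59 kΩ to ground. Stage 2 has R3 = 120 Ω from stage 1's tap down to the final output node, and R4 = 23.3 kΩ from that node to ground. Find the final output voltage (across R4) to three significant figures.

V_out ≈ 1.65 V

Stage 2 presents R3+R4 = 23420 Ω as a load on stage 1's tap.
Stage 1's lower leg becomes R2‖(R3+R4) = 2332 Ω, so V_mid = 10.2 × 2332/14330 = 1.660 V.
Stage 2 is itself unloaded: V_out = V_mid × R4/(R3+R4) = 1.660 × 23300/23420 = 1.65 V.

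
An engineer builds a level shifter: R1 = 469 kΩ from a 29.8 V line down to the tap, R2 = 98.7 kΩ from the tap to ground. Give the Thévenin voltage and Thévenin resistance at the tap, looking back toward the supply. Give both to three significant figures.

V_th is the open-circuit tap voltage: 29.8 × 98.7/(469 + 98.7) = 5.18 V.
With the supply zeroed, R1 and R2 appear in parallel from the tap: R_th = R1‖R2 = (469 × 98.7)/567.7 = 81.5 kΩ.

V_th = 5.18 V, R_th = 81.5 kΩ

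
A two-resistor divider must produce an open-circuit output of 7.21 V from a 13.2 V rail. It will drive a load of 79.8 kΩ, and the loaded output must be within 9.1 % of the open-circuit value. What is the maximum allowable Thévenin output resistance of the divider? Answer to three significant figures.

R_th ≤ 7.99 kΩ

Loading drop = R_th/(R_th + R_L) ≤ 0.0910, so R_th ≤ R_L · ε/(1−ε) = 79.8 kΩ × 0.0910/0.9090 = 7.99 kΩ.
(Any R1, R2 with R2/(R1+R2) = 0.546 and R1‖R2 ≤ 7.99 kΩ will meet the spec.)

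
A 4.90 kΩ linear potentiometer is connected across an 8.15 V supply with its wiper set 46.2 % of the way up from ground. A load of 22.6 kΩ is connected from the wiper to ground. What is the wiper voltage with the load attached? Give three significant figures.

V ≈ 3.57 V

The wiper splits the pot into (1−α)R = 2.636 kΩ above and αR = 2.264 kΩ below.
Lower section ‖ load = 2.058 kΩ.
V_wiper = 8.15 × 2.058/(2.636 + 2.058) = 3.57 V.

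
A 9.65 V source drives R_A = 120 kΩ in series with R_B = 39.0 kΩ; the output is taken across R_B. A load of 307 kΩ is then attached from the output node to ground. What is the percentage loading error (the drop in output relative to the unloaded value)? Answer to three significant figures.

8.75 %

Unloaded V = 9.65 × 39.0/159.0 = 2.3670 V.
Loaded: R_B‖R_L = 34.60 kΩ, giving V = 9.65 × 34.60/154.6 = 2.1599 V.
Drop = (2.3670 − 2.1599) / 2.3670 = 8.75 %.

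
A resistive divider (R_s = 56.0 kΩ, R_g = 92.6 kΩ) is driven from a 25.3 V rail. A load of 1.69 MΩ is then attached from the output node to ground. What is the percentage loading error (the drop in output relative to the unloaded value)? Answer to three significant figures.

The divider's output (Thévenin) resistance is R_s‖R_g = 34.90 kΩ.
Fractional drop under load = R_th/(R_th + R_L) = 34.90 / (34.90 + 1690) = 0.02023.
So the output falls by 2.02 %.

2.02 %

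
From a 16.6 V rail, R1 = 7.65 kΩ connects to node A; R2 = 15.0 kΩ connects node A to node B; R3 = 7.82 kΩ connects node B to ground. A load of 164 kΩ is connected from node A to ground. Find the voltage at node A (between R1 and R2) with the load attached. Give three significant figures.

V ≈ 12.0 V

Below node A the series string R2+R3 = 22.82 kΩ sits in parallel with the 164 kΩ load: 20.03 kΩ.
V_A = 16.6 × 20.03/(7.65 + 20.03) = 12.0 V.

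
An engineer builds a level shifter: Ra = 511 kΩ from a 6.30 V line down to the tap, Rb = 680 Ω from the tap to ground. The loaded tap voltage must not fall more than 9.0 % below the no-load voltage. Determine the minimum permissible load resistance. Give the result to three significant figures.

R_L(min) ≈ 6.87 kΩ

Output resistance R_th = Ra‖Rb = (511000 × 680)/511700 = 679.1 Ω.
The fractional drop is R_th/(R_th + R_L); requiring this ≤ 0.0900 gives R_L ≥ R_th(1/0.0900 − 1) = 679.1 × 10.11 = 6.87 kΩ.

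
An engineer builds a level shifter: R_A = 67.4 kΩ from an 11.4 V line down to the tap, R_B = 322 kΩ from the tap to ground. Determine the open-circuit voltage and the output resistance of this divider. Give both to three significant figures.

V_th is the open-circuit tap voltage: 11.4 × 322/(67.4 + 322) = 9.43 V.
With the supply zeroed, R_A and R_B appear in parallel from the tap: R_th = R_A‖R_B = (67.4 × 322)/389.4 = 55.7 kΩ.

V_th = 9.43 V, R_th = 55.7 kΩ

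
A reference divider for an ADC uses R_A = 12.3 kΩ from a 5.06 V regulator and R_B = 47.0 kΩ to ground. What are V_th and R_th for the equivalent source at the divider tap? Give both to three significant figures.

V_th is the open-circuit tap voltage: 5.06 × 47.0/(12.3 + 47.0) = 4.01 V.
With the supply zeroed, R_A and R_B appear in parallel from the tap: R_th = R_A‖R_B = (12.3 × 47.0)/59.30 = 9.75 kΩ.

V_th = 4.01 V, R_th = 9.75 kΩ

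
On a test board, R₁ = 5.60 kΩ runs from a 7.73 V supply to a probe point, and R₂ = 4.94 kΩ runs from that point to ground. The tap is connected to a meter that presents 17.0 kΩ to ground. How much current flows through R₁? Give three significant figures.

R₂‖R_L = 3.828 kΩ, so the source sees R₁ + R₂‖R_L = 9.428 kΩ.
I = 7.73 V / 9.428 kΩ = 0.820 mA.

I ≈ 0.820 mA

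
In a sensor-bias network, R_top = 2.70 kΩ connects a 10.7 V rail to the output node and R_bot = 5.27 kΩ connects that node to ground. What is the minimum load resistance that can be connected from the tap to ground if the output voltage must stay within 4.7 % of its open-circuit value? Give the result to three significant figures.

R_L(min) ≈ 36.2 kΩ

Output resistance R_th = R_top‖R_bot = (2.70 × 5.27)/7.970 = 1.785 kΩ.
The fractional drop is R_th/(R_th + R_L); requiring this ≤ 0.0470 gives R_L ≥ R_th(1/0.0470 − 1) = 1.785 × 20.28 = 36.2 kΩ.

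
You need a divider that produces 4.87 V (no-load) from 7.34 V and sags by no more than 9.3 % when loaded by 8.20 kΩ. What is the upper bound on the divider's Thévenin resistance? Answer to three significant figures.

Loading drop = R_th/(R_th + R_L) ≤ 0.0930, so R_th ≤ R_L · ε/(1−ε) = 8.20 kΩ × 0.0930/0.9070 = 841 Ω.
(Any R1, R2 with R2/(R1+R2) = 0.663 and R1‖R2 ≤ 841 Ω will meet the spec.)

R_th ≤ 841 Ω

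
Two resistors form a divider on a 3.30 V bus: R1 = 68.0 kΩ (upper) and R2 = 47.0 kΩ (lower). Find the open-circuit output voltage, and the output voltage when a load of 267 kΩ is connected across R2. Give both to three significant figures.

Unloaded: 1.35 V; loaded: 1.22 V

Open-circuit: V = 3.30 × 47.0/(68.0 + 47.0) = 1.35 V.
With the load, R2 becomes R2‖R_L = 39.96 kΩ, so V = 3.30 × 39.96/108.0 = 1.22 V.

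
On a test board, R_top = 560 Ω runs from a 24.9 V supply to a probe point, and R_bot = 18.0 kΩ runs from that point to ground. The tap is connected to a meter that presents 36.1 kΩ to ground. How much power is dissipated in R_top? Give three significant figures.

Total resistance from the source is R_top + (R_bot‖R_L) = 12570 Ω, so I = 24.9/12570 Ω = 1.981 mA.
P = I²·R_top = (1.981 mA)² × 560 Ω = 2.20 mW.

P ≈ 2.20 mW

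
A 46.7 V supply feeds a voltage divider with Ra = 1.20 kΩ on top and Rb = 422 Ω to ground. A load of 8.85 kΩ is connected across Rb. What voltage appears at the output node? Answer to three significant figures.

V_out ≈ 11.7 V

The load sits in parallel with Rb: Rb‖R_L = (422 × 8850) / (422 + 8850) = 402.8 Ω.
V_out = 46.7 × 402.8 / (1200 + 402.8) = 46.7 × 402.8/1603 = 11.7 V.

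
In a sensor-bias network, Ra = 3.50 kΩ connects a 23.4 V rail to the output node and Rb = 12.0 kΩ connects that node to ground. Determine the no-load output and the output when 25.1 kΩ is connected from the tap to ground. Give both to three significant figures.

Unloaded: 18.1 V; loaded: 16.4 V

Open-circuit: V = 23.4 × 12.0/(3.50 + 12.0) = 18.1 V.
With the load, Rb becomes Rb‖R_L = 8.119 kΩ, so V = 23.4 × 8.119/11.62 = 16.4 V.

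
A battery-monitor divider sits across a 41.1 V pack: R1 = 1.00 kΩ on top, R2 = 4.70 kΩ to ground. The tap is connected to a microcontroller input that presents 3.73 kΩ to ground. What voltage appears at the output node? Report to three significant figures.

The load sits in parallel with R2: R2‖R_L = (4.70 × 3.73) / (4.70 + 3.73) = 2.080 kΩ.
V_out = 41.1 × 2.080 / (1.00 + 2.080) = 41.1 × 2.080/3.080 = 27.8 V.

V_out ≈ 27.8 V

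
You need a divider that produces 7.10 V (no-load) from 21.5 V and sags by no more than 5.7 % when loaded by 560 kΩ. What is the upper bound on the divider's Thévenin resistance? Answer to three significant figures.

R_th ≤ 33.8 kΩ

Loading drop = R_th/(R_th + R_L) ≤ 0.0570, so R_th ≤ R_L · ε/(1−ε) = 560 kΩ × 0.0570/0.9430 = 33.8 kΩ.
(Any R1, R2 with R2/(R1+R2) = 0.330 and R1‖R2 ≤ 33.8 kΩ will meet the spec.)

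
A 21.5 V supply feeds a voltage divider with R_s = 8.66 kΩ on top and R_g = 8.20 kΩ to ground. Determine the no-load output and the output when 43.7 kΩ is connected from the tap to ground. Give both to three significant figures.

Unloaded: 10.5 V; loaded: 9.54 V

Open-circuit: V = 21.5 × 8.20/(8.66 + 8.20) = 10.5 V.
With the load, R_g becomes R_g‖R_L = 6.904 kΩ, so V = 21.5 × 6.904/15.56 = 9.54 V.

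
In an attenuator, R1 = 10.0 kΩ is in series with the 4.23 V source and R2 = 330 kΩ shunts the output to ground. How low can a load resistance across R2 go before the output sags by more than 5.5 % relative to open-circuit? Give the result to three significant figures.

Output resistance R_th = R1‖R2 = (10.0 × 330)/340.0 = 9.706 kΩ.
The fractional drop is R_th/(R_th + R_L); requiring this ≤ 0.0550 gives R_L ≥ R_th(1/0.0550 − 1) = 9.706 × 17.18 = 167 kΩ.

R_L(min) ≈ 167 kΩ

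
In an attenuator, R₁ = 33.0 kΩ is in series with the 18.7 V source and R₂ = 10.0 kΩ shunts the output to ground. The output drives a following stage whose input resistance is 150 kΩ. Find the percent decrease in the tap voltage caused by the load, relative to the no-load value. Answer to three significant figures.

The divider's output (Thévenin) resistance is R₁‖R₂ = 7.674 kΩ.
Fractional drop under load = R_th/(R_th + R_L) = 7.674 / (7.674 + 150) = 0.04867.
So the output falls by 4.87 %.

4.87 %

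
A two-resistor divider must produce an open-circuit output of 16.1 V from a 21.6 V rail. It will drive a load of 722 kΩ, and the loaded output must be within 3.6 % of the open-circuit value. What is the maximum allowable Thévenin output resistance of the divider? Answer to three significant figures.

Loading drop = R_th/(R_th + R_L) ≤ 0.0360, so R_th ≤ R_L · ε/(1−ε) = 722 kΩ × 0.0360/0.9640 = 27.0 kΩ.
(Any R1, R2 with R2/(R1+R2) = 0.745 and R1‖R2 ≤ 27.0 kΩ will meet the spec.)

R_th ≤ 27.0 kΩ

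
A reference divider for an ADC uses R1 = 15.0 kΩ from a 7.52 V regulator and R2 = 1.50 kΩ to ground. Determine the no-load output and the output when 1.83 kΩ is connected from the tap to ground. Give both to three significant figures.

Unloaded: 0.684 V; loaded: 0.392 V

Open-circuit: V = 7.52 × 1.50/(15.0 + 1.50) = 0.684 V.
With the load, R2 becomes R2‖R_L = 0.8243 kΩ, so V = 7.52 × 0.8243/15.82 = 0.392 V.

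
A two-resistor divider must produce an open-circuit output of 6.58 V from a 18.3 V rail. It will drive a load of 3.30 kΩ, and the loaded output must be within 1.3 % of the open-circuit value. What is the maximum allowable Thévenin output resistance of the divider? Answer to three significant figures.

R_th ≤ 43.5 Ω

Loading drop = R_th/(R_th + R_L) ≤ 0.0130, so R_th ≤ R_L · ε/(1−ε) = 3.30 kΩ × 0.0130/0.9870 = 43.5 Ω.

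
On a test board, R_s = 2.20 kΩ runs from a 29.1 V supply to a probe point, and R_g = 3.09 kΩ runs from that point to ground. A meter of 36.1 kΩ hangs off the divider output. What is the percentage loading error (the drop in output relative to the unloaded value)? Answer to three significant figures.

3.44 %

The divider's output (Thévenin) resistance is R_s‖R_g = 1.285 kΩ.
Fractional drop under load = R_th/(R_th + R_L) = 1.285 / (1.285 + 36.1) = 0.03437.
So the output falls by 3.44 %.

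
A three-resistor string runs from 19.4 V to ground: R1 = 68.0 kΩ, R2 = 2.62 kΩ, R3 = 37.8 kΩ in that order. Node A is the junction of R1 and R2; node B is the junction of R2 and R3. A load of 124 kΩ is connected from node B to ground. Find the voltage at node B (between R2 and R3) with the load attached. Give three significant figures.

V ≈ 5.64 V

At node B, R3 is in parallel with the load: R3‖R_L = 28.97 kΩ.
Below node A the resistance is R2 + (R3‖R_L) = 31.59 kΩ, so V_A = 19.4 × 31.59/99.59 = 6.154 V.
Then V_B = V_A × (R3‖R_L)/(R2 + R3‖R_L) = 6.154 × 28.97/31.59 = 5.64 V.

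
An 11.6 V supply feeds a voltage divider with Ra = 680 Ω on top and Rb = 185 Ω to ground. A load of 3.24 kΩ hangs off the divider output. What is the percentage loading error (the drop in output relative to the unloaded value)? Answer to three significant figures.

4.30 %

The divider's output (Thévenin) resistance is Ra‖Rb = 145.4 Ω.
Fractional drop under load = R_th/(R_th + R_L) = 145.4 / (145.4 + 3240) = 0.04296.
So the output falls by 4.30 %.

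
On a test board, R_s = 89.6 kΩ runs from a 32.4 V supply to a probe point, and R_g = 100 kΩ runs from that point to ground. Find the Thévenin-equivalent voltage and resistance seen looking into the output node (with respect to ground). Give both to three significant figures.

V_th = 17.1 V, R_th = 47.3 kΩ

V_th is the open-circuit tap voltage: 32.4 × 100/(89.6 + 100) = 17.1 V.
With the supply zeroed, R_s and R_g appear in parallel from the tap: R_th = R_s‖R_g = (89.6 × 100)/189.6 = 47.3 kΩ.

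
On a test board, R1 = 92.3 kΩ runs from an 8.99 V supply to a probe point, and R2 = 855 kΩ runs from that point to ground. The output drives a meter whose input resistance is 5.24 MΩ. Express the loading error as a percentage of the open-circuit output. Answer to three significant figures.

1.56 %

The divider's output (Thévenin) resistance is R1‖R2 = 83.31 kΩ.
Fractional drop under load = R_th/(R_th + R_L) = 83.31 / (83.31 + 5240) = 0.01565.
So the output falls by 1.56 %.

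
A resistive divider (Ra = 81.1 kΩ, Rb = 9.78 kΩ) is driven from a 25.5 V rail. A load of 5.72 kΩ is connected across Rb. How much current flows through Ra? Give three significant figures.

Rb‖R_L = 3.609 kΩ, so the source sees Ra + Rb‖R_L = 84.71 kΩ.
I = 25.5 V / 84.71 kΩ = 0.301 mA.

I ≈ 0.301 mA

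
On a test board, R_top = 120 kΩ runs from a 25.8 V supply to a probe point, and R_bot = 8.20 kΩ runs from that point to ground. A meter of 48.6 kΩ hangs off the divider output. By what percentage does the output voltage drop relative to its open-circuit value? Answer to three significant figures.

The divider's output (Thévenin) resistance is R_top‖R_bot = 7.676 kΩ.
Fractional drop under load = R_th/(R_th + R_L) = 7.676 / (7.676 + 48.6) = 0.1364.
So the output falls by 13.6 %.

13.6 %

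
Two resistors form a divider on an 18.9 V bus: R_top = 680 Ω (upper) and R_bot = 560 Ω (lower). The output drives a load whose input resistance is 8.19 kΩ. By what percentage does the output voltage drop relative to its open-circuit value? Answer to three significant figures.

3.61 %

The divider's output (Thévenin) resistance is R_top‖R_bot = 307.1 Ω.
Fractional drop under load = R_th/(R_th + R_L) = 307.1 / (307.1 + 8190) = 0.03614.
So the output falls by 3.61 %.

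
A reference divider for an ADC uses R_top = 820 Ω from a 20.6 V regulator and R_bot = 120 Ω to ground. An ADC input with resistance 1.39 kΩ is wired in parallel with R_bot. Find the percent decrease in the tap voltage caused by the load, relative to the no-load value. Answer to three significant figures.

The divider's output (Thévenin) resistance is R_top‖R_bot = 104.7 Ω.
Fractional drop under load = R_th/(R_th + R_L) = 104.7 / (104.7 + 1390) = 0.07004.
So the output falls by 7.00 %.

7.00 %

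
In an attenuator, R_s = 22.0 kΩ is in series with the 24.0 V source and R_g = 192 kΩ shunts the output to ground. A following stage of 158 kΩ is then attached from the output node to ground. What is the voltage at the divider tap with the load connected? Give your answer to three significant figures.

V_out ≈ 19.1 V

The load sits in parallel with R_g: R_g‖R_L = (192 × 158) / (192 + 158) = 86.67 kΩ.
V_out = 24.0 × 86.67 / (22.0 + 86.67) = 24.0 × 86.67/108.7 = 19.1 V.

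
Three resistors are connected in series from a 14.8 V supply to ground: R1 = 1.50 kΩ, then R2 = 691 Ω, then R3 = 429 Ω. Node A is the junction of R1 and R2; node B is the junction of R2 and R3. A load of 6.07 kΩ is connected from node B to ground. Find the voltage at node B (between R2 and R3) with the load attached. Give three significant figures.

V ≈ 2.29 V

At node B, R3 is in parallel with the load: R3‖R_L = 400.7 Ω.
Below node A the resistance is R2 + (R3‖R_L) = 1092 Ω, so V_A = 14.8 × 1092/2592 = 6.234 V.
Then V_B = V_A × (R3‖R_L)/(R2 + R3‖R_L) = 6.234 × 400.7/1092 = 2.29 V.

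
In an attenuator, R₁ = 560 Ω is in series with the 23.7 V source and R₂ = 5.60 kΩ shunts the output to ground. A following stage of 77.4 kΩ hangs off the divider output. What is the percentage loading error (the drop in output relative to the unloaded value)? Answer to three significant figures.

0.653 %

The divider's output (Thévenin) resistance is R₁‖R₂ = 509.1 Ω.
Fractional drop under load = R_th/(R_th + R_L) = 509.1 / (509.1 + 77400) = 0.006534.
So the output falls by 0.653 %.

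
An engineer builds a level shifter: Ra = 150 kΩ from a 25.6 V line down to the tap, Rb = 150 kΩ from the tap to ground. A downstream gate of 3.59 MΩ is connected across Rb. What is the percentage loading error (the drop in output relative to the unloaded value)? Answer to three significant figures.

2.05 %

The divider's output (Thévenin) resistance is Ra‖Rb = 75.00 kΩ.
Fractional drop under load = R_th/(R_th + R_L) = 75.00 / (75.00 + 3590) = 0.02046.
So the output falls by 2.05 %.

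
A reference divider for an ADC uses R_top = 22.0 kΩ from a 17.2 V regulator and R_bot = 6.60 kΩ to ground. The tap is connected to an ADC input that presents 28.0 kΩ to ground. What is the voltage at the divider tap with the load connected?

The load sits in parallel with R_bot: R_bot‖R_L = (6.60 × 28.0) / (6.60 + 28.0) = 5.341 kΩ.
V_out = 17.2 × 5.341 / (22.0 + 5.341) = 17.2 × 5.341/27.34 = 3.36 V.

V_out ≈ 3.36 V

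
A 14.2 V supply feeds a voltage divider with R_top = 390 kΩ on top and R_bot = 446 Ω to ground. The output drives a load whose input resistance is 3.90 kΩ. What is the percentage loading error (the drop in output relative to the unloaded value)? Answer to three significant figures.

Unloaded V = 14.2 × 446/390400 = 0.016220 V.
Loaded: R_bot‖R_L = 400.2 Ω, giving V = 14.2 × 400.2/390400 = 0.014558 V.
Drop = (0.016220 − 0.014558) / 0.016220 = 10.3 %.

10.3 %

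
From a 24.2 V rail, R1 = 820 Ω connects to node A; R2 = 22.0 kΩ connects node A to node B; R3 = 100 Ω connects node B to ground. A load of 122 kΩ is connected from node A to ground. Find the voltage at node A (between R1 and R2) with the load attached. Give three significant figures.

Below node A the series string R2+R3 = 22100 Ω sits in parallel with the 122000 Ω load: 18710 Ω.
V_A = 24.2 × 18710/(820 + 18710) = 23.2 V.

V ≈ 23.2 V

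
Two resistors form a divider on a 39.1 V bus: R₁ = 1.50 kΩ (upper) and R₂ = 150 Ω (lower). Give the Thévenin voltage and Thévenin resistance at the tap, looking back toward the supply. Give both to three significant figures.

V_th is the open-circuit tap voltage: 39.1 × 150/(1500 + 150) = 3.55 V.
With the supply zeroed, R₁ and R₂ appear in parallel from the tap: R_th = R₁‖R₂ = (1500 × 150)/1650 = 136 Ω.

V_th = 3.55 V, R_th = 136 Ω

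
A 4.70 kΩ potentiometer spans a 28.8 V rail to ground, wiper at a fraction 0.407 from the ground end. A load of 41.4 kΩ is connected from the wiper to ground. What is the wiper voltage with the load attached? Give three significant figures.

V ≈ 11.4 V

The wiper splits the pot into (1−α)R = 2.787 kΩ above and αR = 1.913 kΩ below.
Lower section ‖ load = 1.828 kΩ.
V_wiper = 28.8 × 1.828/(2.787 + 1.828) = 11.4 V.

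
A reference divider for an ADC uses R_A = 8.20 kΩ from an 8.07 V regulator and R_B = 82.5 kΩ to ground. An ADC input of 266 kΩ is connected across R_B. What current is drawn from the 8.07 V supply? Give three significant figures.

R_B‖R_L = 62.97 kΩ, so the source sees R_A + R_B‖R_L = 71.17 kΩ.
I = 8.07 V / 71.17 kΩ = 0.113 mA.

I ≈ 0.113 mA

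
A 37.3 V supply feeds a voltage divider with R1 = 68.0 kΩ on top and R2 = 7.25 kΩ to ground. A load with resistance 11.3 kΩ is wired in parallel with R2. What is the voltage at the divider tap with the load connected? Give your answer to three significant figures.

The load sits in parallel with R2: R2‖R_L = (7.25 × 11.3) / (7.25 + 11.3) = 4.416 kΩ.
V_out = 37.3 × 4.416 / (68.0 + 4.416) = 37.3 × 4.416/72.42 = 2.27 V.
(Unloaded it would have been 3.59 V.)

V_out ≈ 2.27 V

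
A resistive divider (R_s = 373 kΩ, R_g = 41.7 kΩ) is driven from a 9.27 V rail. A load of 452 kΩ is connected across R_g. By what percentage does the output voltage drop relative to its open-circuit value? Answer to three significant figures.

7.66 %

The divider's output (Thévenin) resistance is R_s‖R_g = 37.51 kΩ.
Fractional drop under load = R_th/(R_th + R_L) = 37.51 / (37.51 + 452) = 0.07662.
So the output falls by 7.66 %.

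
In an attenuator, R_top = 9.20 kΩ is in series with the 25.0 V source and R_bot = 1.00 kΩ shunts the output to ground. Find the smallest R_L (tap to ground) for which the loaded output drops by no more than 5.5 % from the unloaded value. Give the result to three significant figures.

R_L(min) ≈ 15.5 kΩ

Output resistance R_th = R_top‖R_bot = (9200 × 1000)/10200 = 902.0 Ω.
The fractional drop is R_th/(R_th + R_L); requiring this ≤ 0.0550 gives R_L ≥ R_th(1/0.0550 − 1) = 902.0 × 17.18 = 15.5 kΩ.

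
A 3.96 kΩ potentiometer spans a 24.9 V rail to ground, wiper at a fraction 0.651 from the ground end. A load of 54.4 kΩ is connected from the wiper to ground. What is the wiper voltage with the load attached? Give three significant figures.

The wiper splits the pot into (1−α)R = 1.382 kΩ above and αR = 2.578 kΩ below.
Lower section ‖ load = 2.461 kΩ.
V_wiper = 24.9 × 2.461/(1.382 + 2.461) = 15.9 V.

V ≈ 15.9 V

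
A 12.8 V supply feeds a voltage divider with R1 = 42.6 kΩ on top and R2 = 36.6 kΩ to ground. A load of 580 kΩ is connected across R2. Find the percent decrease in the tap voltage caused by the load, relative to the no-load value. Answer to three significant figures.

The divider's output (Thévenin) resistance is R1‖R2 = 19.69 kΩ.
Fractional drop under load = R_th/(R_th + R_L) = 19.69 / (19.69 + 580) = 0.03283.
So the output falls by 3.28 %.

3.28 %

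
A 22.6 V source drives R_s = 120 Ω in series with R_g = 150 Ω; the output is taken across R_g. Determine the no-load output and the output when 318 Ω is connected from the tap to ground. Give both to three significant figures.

Unloaded: 12.6 V; loaded: 10.4 V

Open-circuit: V = 22.6 × 150/(120 + 150) = 12.6 V.
With the load, R_g becomes R_g‖R_L = 101.9 Ω, so V = 22.6 × 101.9/221.9 = 10.4 V.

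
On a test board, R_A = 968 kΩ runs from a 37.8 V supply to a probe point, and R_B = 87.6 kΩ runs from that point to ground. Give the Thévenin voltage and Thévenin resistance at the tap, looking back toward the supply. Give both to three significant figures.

V_th = 3.14 V, R_th = 80.3 kΩ

V_th is the open-circuit tap voltage: 37.8 × 87.6/(968 + 87.6) = 3.14 V.
With the supply zeroed, R_A and R_B appear in parallel from the tap: R_th = R_A‖R_B = (968 × 87.6)/1056 = 80.3 kΩ.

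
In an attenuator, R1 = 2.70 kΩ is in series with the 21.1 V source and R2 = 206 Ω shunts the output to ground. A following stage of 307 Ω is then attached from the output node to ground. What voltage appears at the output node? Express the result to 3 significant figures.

The load sits in parallel with R2: R2‖R_L = (206 × 307) / (206 + 307) = 123.3 Ω.
V_out = 21.1 × 123.3 / (2700 + 123.3) = 21.1 × 123.3/2823 = 0.921 V.
(Unloaded it would have been 1.50 V.)

V_out ≈ 0.921 V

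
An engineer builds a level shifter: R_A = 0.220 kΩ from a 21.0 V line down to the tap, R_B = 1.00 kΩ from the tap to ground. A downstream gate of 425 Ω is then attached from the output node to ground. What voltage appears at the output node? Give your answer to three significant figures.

V_out ≈ 12.1 V

The load sits in parallel with R_B: R_B‖R_L = (1000 × 425) / (1000 + 425) = 298.2 Ω.
V_out = 21.0 × 298.2 / (220 + 298.2) = 21.0 × 298.2/518.2 = 12.1 V.
(Unloaded it would have been 17.2 V.)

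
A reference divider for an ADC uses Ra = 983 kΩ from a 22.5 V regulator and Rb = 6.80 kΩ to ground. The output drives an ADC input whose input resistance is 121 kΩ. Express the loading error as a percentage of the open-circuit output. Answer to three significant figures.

The divider's output (Thévenin) resistance is Ra‖Rb = 6.753 kΩ.
Fractional drop under load = R_th/(R_th + R_L) = 6.753 / (6.753 + 121) = 0.05286.
So the output falls by 5.29 %.

5.29 %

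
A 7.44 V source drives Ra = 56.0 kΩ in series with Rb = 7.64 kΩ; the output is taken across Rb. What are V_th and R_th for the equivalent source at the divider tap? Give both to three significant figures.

V_th is the open-circuit tap voltage: 7.44 × 7.64/(56.0 + 7.64) = 0.893 V.
With the supply zeroed, Ra and Rb appear in parallel from the tap: R_th = Ra‖Rb = (56.0 × 7.64)/63.64 = 6.72 kΩ.

V_th = 0.893 V, R_th = 6.72 kΩ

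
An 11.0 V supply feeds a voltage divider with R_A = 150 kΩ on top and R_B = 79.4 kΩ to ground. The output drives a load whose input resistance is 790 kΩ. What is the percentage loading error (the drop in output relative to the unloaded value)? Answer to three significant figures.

6.17 %

The divider's output (Thévenin) resistance is R_A‖R_B = 51.92 kΩ.
Fractional drop under load = R_th/(R_th + R_L) = 51.92 / (51.92 + 790) = 0.06167.
So the output falls by 6.17 %.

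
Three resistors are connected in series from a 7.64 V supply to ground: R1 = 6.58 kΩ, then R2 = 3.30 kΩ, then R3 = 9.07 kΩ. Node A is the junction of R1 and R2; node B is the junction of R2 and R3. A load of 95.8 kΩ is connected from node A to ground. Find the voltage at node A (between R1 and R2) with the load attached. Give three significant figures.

V ≈ 4.77 V

Below node A the series string R2+R3 = 12.37 kΩ sits in parallel with the 95.8 kΩ load: 10.96 kΩ.
V_A = 7.64 × 10.96/(6.58 + 10.96) = 4.77 V.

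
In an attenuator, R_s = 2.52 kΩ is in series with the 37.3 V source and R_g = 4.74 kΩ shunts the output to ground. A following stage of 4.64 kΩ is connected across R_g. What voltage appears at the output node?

V_out ≈ 18.0 V

The load sits in parallel with R_g: R_g‖R_L = (4.74 × 4.64) / (4.74 + 4.64) = 2.345 kΩ.
V_out = 37.3 × 2.345 / (2.52 + 2.345) = 37.3 × 2.345/4.865 = 18.0 V.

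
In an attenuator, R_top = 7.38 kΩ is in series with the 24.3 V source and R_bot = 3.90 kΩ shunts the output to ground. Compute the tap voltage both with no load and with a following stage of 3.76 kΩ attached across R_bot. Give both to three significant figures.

Open-circuit: V = 24.3 × 3.90/(7.38 + 3.90) = 8.40 V.
With the load, R_bot becomes R_bot‖R_L = 1.914 kΩ, so V = 24.3 × 1.914/9.294 = 5.01 V.

Unloaded: 8.40 V; loaded: 5.01 V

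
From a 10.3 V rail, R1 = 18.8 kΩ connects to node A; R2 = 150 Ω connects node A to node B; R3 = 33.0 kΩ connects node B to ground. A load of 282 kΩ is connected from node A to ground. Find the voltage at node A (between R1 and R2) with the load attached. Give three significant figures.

Below node A the series string R2+R3 = 33150 Ω sits in parallel with the 282000 Ω load: 29660 Ω.
V_A = 10.3 × 29660/(18800 + 29660) = 6.30 V.

V ≈ 6.30 V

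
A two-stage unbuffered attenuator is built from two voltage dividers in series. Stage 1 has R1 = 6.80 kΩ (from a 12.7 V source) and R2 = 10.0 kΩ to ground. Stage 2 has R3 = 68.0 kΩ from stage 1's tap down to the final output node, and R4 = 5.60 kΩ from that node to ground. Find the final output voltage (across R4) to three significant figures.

Stage 2 presents R3+R4 = 73.60 kΩ as a load on stage 1's tap.
Stage 1's lower leg becomes R2‖(R3+R4) = 8.804 kΩ, so V_mid = 12.7 × 8.804/15.60 = 7.165 V.
Stage 2 is itself unloaded: V_out = V_mid × R4/(R3+R4) = 7.165 × 5.60/73.60 = 0.545 V.

V_out ≈ 0.545 V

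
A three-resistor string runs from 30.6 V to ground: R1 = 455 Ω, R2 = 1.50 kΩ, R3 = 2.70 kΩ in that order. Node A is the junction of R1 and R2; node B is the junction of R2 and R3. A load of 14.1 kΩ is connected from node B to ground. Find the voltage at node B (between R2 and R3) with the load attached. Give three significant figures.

At node B, R3 is in parallel with the load: R3‖R_L = 2266 Ω.
Below node A the resistance is R2 + (R3‖R_L) = 3766 Ω, so V_A = 30.6 × 3766/4221 = 27.30 V.
Then V_B = V_A × (R3‖R_L)/(R2 + R3‖R_L) = 27.30 × 2266/3766 = 16.4 V.

V ≈ 16.4 V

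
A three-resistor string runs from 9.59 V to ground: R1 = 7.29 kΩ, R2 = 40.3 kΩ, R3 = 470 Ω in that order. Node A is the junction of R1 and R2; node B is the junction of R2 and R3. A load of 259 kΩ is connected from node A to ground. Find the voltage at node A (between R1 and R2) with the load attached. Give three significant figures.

Below node A the series string R2+R3 = 40770 Ω sits in parallel with the 259000 Ω load: 35230 Ω.
V_A = 9.59 × 35230/(7290 + 35230) = 7.95 V.

V ≈ 7.95 V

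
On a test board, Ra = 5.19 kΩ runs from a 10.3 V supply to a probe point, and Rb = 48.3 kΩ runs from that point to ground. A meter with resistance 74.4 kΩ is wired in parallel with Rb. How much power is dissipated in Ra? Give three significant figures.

P ≈ 0.463 mW

Total resistance from the source is Ra + (Rb‖R_L) = 34.48 kΩ, so I = 10.3/34.48 kΩ = 0.2987 mA.
P = I²·Ra = (0.2987 mA)² × 5.19 kΩ = 0.463 mW.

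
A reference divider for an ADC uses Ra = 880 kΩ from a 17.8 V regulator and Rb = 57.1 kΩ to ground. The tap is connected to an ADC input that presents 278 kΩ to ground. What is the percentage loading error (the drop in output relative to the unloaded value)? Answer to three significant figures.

The divider's output (Thévenin) resistance is Ra‖Rb = 53.62 kΩ.
Fractional drop under load = R_th/(R_th + R_L) = 53.62 / (53.62 + 278) = 0.1617.
So the output falls by 16.2 %.

16.2 %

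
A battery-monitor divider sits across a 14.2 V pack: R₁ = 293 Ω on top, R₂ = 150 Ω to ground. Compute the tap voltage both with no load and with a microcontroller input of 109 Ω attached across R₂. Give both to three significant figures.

Unloaded: 4.81 V; loaded: 2.52 V

Open-circuit: V = 14.2 × 150/(293 + 150) = 4.81 V.
With the load, R₂ becomes R₂‖R_L = 63.13 Ω, so V = 14.2 × 63.13/356.1 = 2.52 V.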